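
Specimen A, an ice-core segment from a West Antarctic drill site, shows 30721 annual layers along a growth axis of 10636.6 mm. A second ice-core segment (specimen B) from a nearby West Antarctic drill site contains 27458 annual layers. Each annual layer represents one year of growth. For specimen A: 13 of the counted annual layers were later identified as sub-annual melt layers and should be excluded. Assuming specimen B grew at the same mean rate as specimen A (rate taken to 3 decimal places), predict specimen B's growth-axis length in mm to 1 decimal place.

Specimen A: adjusted count: 30721 − 13 = 30708 annual layers.
A: Extension rate ≈ 10636.6 / 30708 = 0.346 mm/yr.
B's length ≈ 0.346 × 27458 = 9500.5 mm.

9500.5 mm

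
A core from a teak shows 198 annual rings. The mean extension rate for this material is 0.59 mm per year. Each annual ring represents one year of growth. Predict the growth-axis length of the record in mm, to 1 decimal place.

198 years of growth are recorded.
Length ≈ 0.59 × 198 = 116.8 mm.

116.8 mm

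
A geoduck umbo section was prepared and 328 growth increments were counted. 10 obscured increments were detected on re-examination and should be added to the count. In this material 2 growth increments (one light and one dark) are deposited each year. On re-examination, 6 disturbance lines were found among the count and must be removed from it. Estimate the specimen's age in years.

166 yr

After corrections the count is 328 − 6 + 10 = 332 growth increments.
With 2 growth increments per year, 332 / 2 = 166 years.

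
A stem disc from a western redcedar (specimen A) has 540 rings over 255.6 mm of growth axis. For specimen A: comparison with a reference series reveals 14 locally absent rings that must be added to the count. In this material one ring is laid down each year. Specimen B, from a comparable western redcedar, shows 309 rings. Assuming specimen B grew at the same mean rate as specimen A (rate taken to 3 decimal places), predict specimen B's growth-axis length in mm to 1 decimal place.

Specimen A: after corrections the count is 540 + 14 = 554 rings.
A: Mean rate = 255.6 mm / 554 years ≈ 0.461 mm/yr.
Length of B = 0.461 × 309 = 142.4 mm.

142.4 mm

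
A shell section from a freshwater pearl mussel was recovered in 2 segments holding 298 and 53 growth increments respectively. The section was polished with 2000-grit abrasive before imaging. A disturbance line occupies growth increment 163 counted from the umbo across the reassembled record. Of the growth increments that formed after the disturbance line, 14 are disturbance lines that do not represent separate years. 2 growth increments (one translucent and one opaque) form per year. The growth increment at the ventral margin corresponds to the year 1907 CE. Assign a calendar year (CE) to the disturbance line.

1820 CE

Total growth increments = 298 + 53 = 351.
351 − 163 = 188 growth increments lie beyond the disturbance line toward the ventral margin.
Removing the 14 false growth increments leaves 188 − 14 = 174 true growth increments beyond the disturbance line.
Dividing by 2 growth increments per year: 174 / 2 = 87 years.
The growth increment at the ventral margin is 1907 CE, so the disturbance line dates to 1907 − 87 = 1820 CE.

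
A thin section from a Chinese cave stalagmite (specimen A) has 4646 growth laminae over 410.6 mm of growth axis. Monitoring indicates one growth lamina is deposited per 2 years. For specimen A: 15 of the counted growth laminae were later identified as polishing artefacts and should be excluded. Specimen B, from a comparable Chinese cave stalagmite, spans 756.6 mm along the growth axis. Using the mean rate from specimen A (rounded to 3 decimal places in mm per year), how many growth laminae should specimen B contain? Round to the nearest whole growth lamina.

8598 growth laminae

Specimen A: correcting the raw count gives 4646 − 15 = 4631 true growth laminae.
Specimen A: multiplying by 2 years per growth lamina: 4631 × 2 = 9262 years.
A: Extension rate ≈ 410.6 / 9262 = 0.044 mm per year.
For B, 756.6 / 0.044 = 17195.45 years; at 2 years per growth lamina that is 17195.45 / 2 ≈ 8598 growth laminae.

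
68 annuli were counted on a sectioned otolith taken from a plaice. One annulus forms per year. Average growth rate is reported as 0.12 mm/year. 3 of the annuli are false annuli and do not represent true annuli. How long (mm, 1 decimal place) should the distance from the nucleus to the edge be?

After corrections the count is 68 − 3 = 65 annuli.
Length ≈ 0.12 × 65 = 7.8 mm.

7.8 mm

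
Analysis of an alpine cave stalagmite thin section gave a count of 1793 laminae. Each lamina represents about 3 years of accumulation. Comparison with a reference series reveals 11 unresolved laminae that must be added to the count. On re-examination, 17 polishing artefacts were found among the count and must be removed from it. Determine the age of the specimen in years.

5361 years

Correcting the raw count gives 1793 − 17 + 11 = 1787 true laminae.
At 3 years per lamina, 1787 × 3 = 5361 years.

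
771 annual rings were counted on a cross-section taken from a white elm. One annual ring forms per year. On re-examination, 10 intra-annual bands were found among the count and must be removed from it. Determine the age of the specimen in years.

Correcting the raw count gives 771 − 10 = 761 true annual rings.
At one annual ring per year, that is 761 years.

761 years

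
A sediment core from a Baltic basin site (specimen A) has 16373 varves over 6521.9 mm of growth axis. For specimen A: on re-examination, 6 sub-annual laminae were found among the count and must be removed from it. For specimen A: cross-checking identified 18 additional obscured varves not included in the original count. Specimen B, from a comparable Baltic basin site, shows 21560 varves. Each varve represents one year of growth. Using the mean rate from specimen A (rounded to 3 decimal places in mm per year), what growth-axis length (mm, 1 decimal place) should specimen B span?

8580.9 mm

Specimen A: correcting the raw count gives 16373 − 6 + 18 = 16385 true varves.
A: Mean rate = 6521.9 mm / 16385 years ≈ 0.398 mm/year.
Length of B = 0.398 × 21560 = 8580.9 mm.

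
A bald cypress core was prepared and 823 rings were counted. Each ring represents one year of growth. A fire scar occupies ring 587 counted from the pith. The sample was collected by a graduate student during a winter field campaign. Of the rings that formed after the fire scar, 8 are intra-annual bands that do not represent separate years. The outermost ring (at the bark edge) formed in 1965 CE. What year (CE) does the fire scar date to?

1737 CE

823 − 587 = 236 rings lie beyond the fire scar toward the bark edge.
Removing the 8 false rings leaves 236 − 8 = 228 true rings beyond the fire scar.
1965 − 228 = 1737 CE.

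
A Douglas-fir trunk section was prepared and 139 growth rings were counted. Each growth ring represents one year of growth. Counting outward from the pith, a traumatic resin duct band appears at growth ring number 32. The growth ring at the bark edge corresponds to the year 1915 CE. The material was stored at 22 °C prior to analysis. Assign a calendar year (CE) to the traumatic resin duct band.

1808 CE

139 − 32 = 107 growth rings lie beyond the traumatic resin duct band toward the bark edge.
The growth ring at the bark edge is 1915 CE, so the traumatic resin duct band dates to 1915 − 107 = 1808 CE.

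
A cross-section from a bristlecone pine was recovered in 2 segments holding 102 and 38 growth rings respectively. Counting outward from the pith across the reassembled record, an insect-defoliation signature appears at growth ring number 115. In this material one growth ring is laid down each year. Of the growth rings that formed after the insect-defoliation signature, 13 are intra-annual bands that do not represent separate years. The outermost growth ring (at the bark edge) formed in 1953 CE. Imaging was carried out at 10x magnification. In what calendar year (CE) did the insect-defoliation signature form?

1941 CE

Total growth rings = 102 + 38 = 140.
Between growth ring 115 and the bark edge there are 140 − 115 = 25 growth rings.
Removing the 13 false growth rings leaves 25 − 13 = 12 true growth rings beyond the insect-defoliation signature.
Counting back 12 years from 1953 CE places the insect-defoliation signature in 1953 − 12 = 1941 CE.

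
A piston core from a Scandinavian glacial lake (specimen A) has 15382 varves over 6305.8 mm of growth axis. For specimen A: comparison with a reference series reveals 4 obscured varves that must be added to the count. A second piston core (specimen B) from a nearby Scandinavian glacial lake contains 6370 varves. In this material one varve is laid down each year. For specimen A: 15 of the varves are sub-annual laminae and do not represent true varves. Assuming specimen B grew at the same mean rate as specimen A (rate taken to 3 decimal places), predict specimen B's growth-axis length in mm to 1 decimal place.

2611.7 mm

Specimen A: correcting the raw count gives 15382 − 15 + 4 = 15371 true varves.
A: 6305.8 mm over 15371 years gives 6305.8 / 15371 ≈ 0.410 mm/yr.
For B, 0.410 mm/year × 6370 years = 2611.7 mm.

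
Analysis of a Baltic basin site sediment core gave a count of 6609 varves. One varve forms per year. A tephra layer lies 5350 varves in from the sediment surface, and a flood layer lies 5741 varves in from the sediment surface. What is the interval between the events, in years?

Separation: 5741 − 5350 = 391 varves.
One varve per year makes the interval 391 years.

391 yr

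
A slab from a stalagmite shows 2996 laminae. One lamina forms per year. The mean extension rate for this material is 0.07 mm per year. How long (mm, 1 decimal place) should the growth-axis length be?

209.7 mm

2996 years of growth are recorded.
2996 years at 0.07 mm/year gives 0.07 × 2996 = 209.7 mm.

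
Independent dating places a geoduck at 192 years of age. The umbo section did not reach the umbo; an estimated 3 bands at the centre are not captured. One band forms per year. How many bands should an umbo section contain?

189 bands

Expected bands over 192 years: 192.
Less the 3 uncaptured bands: 192 − 3 = 189.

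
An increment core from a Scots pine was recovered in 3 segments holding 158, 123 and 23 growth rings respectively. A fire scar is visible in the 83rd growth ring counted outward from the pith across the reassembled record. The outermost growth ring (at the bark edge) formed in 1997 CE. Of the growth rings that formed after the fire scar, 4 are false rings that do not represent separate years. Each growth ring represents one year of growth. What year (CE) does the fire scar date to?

1780 CE

Total growth rings = 158 + 123 + 23 = 304.
Between growth ring 83 and the bark edge there are 304 − 83 = 221 growth rings.
Excluding 4 false growth rings: 221 − 4 = 217.
Counting back 217 years from 1997 CE places the fire scar in 1997 − 217 = 1780 CE.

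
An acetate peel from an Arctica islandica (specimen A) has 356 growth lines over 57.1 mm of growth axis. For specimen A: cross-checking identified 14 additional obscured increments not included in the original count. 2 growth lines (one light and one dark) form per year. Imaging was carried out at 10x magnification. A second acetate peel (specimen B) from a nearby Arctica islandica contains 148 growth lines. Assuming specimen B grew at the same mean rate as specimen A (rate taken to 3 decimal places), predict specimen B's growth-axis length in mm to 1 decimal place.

Specimen A: true growth line count = 356 + 14 = 370.
Specimen A: dividing by 2 growth lines per year: 370 / 2 = 185 years.
A: Extension rate ≈ 57.1 / 185 = 0.309 mm/year.
Specimen B: dividing by 2 growth lines per year: 148 / 2 = 74 years. B's length ≈ 0.309 × 74 = 22.9 mm.

22.9 mm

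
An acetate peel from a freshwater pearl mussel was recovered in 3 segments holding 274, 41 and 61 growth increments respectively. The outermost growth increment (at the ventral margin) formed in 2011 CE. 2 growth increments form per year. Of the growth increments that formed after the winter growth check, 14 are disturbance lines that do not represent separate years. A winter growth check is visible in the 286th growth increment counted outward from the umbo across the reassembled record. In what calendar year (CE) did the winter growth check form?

1973 CE

Total growth increments = 274 + 41 + 61 = 376.
Between growth increment 286 and the ventral margin there are 376 − 286 = 90 growth increments.
Removing the 14 false growth increments leaves 90 − 14 = 76 true growth increments beyond the winter growth check.
76 growth increments at 2 per year is 76 / 2 = 38 years.
The growth increment at the ventral margin is 2011 CE, so the winter growth check dates to 2011 − 38 = 1973 CE.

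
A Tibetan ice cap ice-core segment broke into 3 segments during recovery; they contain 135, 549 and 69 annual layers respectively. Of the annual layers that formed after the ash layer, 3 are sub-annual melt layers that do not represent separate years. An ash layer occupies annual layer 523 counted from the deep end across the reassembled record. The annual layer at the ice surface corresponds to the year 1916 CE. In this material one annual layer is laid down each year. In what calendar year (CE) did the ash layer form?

Total annual layers = 135 + 549 + 69 = 753.
The ash layer sits at annual layer 523 from the deep end, so 753 − 523 = 230 annual layers formed after it.
Excluding 3 false annual layers: 230 − 3 = 227.
1916 − 227 = 1689 CE.

1689 CE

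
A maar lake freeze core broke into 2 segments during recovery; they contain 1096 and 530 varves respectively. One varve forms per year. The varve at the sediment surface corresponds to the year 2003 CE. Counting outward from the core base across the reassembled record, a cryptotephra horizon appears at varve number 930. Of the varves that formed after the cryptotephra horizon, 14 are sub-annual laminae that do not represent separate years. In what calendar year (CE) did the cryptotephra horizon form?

Total varves = 1096 + 530 = 1626.
1626 − 930 = 696 varves lie beyond the cryptotephra horizon toward the sediment surface.
696 − 14 false = 682 true varves after the cryptotephra horizon.
Counting back 682 years from 2003 CE places the cryptotephra horizon in 2003 − 682 = 1321 CE.

1321 CE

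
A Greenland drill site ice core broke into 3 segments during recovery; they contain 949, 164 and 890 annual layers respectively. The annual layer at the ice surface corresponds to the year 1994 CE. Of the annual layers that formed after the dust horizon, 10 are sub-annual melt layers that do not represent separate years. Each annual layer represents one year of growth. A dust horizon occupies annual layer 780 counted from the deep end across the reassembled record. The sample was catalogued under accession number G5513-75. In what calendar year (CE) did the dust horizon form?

781 CE

Total annual layers = 949 + 164 + 890 = 2003.
The dust horizon sits at annual layer 780 from the deep end, so 2003 − 780 = 1223 annual layers formed after it.
Removing the 10 false annual layers leaves 1223 − 10 = 1213 true annual layers beyond the dust horizon.
Counting back 1213 years from 1994 CE places the dust horizon in 1994 − 1213 = 781 CE.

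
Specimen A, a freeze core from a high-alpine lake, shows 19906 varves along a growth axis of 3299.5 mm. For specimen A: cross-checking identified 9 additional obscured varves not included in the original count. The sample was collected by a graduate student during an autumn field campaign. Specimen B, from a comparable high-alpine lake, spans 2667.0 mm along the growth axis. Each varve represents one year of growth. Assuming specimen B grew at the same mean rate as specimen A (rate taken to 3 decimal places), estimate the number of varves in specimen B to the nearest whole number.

16066 varves

Specimen A: adjusted count: 19906 + 9 = 19915 varves.
A: Extension rate ≈ 3299.5 / 19915 = 0.166 mm per year.
B spans 2667.0 / 0.166 = 16066.27 years ≈ 16066 varves.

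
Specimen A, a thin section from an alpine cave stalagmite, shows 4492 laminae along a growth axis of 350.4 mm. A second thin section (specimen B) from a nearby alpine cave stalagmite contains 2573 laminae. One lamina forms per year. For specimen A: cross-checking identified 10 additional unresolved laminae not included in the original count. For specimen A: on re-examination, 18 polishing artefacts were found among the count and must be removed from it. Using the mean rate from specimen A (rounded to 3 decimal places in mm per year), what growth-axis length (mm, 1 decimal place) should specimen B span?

200.7 mm

Specimen A: true lamina count = 4492 − 18 + 10 = 4484.
A: Mean rate = 350.4 mm / 4484 years ≈ 0.078 mm/yr.
Length of B = 0.078 × 2573 = 200.7 mm.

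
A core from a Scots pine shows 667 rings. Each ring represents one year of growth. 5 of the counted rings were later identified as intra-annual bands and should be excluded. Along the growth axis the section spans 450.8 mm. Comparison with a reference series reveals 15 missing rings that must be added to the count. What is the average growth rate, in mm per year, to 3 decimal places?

Correcting the raw count gives 667 − 5 + 15 = 677 true rings.
Mean rate = 450.8 mm / 677 years ≈ 0.666 mm per year.

0.666 mm per year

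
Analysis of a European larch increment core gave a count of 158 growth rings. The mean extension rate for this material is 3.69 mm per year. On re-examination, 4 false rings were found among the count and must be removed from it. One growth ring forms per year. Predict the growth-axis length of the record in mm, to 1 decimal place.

568.3 mm

True growth ring count = 158 − 4 = 154.
154 years at 3.69 mm/year gives 3.69 × 154 = 568.3 mm.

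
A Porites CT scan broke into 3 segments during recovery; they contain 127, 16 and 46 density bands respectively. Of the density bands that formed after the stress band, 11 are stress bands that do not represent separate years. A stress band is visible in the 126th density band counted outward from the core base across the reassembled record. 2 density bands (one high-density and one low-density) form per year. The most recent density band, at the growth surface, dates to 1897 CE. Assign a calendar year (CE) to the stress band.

Total density bands = 127 + 16 + 46 = 189.
189 − 126 = 63 density bands lie beyond the stress band toward the growth surface.
63 − 11 false = 52 true density bands after the stress band.
With 2 density bands per year, 52 / 2 = 26 years.
Counting back 26 years from 1897 CE places the stress band in 1897 − 26 = 1871 CE.

1871 CE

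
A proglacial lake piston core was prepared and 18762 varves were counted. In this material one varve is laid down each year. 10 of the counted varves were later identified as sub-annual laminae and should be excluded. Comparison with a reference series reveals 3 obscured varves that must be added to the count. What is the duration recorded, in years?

18755 years

True varve count = 18762 − 10 + 3 = 18755.
At one varve per year, that is 18755 years.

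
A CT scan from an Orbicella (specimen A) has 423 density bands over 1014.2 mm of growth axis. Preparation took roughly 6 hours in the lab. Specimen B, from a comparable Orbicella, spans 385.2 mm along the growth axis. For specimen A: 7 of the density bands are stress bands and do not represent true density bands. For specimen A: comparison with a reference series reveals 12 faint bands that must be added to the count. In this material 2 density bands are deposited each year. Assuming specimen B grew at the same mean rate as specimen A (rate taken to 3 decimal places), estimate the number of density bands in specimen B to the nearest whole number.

Specimen A: after corrections the count is 423 − 7 + 12 = 428 density bands.
Specimen A: 428 density bands at 2 per year is 428 / 2 = 214 years.
A: Extension rate ≈ 1014.2 / 214 = 4.739 mm/year.
B spans 385.2 / 4.739 = 81.28 years; at 2 density bands per year that is 81.28 × 2 ≈ 163 density bands.

163 density bands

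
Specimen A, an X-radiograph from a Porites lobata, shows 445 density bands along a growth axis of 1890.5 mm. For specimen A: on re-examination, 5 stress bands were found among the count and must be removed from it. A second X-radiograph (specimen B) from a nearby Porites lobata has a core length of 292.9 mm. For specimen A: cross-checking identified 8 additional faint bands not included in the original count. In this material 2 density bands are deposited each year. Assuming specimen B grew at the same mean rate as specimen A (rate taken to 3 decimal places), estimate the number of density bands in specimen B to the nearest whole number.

69 density bands

Specimen A: after corrections the count is 445 − 5 + 8 = 448 density bands.
Specimen A: dividing by 2 density bands per year: 448 / 2 = 224 years.
A: 1890.5 mm over 224 years gives 1890.5 / 224 ≈ 8.440 mm/year.
B spans 292.9 / 8.440 = 34.70 years; at 2 density bands per year that is 34.70 × 2 ≈ 69 density bands.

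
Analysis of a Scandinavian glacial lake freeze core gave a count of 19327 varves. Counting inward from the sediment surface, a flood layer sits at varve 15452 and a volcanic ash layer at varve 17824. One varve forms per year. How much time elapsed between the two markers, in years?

2372 yr

17824 − 15452 = 2372 varves lie between the two events.
That is 2372 years at one varve per year.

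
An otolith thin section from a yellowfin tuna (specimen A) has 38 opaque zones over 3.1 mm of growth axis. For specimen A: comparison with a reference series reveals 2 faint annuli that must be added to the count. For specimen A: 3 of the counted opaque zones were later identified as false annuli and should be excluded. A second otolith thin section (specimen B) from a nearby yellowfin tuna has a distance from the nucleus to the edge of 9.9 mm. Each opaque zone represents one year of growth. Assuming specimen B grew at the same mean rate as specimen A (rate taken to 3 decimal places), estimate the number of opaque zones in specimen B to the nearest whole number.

118 opaque zones

Specimen A: true opaque zone count = 38 − 3 + 2 = 37.
A: Extension rate ≈ 3.1 / 37 = 0.084 mm per year.
Specimen B: 9.9 mm / 0.084 mm per year = 117.86 years ≈ 118 opaque zones.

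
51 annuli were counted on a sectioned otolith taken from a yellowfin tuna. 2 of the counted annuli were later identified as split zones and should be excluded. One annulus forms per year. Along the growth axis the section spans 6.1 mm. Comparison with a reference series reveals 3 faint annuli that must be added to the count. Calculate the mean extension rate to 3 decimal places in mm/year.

0.117 mm/year

Correcting the raw count gives 51 − 2 + 3 = 52 true annuli.
Mean rate = 6.1 mm / 52 years ≈ 0.117 mm/year.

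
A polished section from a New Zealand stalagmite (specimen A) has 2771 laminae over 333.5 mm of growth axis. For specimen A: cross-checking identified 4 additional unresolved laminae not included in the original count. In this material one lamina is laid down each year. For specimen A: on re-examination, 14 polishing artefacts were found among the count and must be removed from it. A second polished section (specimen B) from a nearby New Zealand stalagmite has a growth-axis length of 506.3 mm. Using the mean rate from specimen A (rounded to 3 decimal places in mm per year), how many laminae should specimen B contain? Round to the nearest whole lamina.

4184 laminae

Specimen A: true lamina count = 2771 − 14 + 4 = 2761.
A: Extension rate ≈ 333.5 / 2761 = 0.121 mm/year.
Specimen B: 506.3 mm / 0.121 mm per year = 4184.30 years ≈ 4184 laminae.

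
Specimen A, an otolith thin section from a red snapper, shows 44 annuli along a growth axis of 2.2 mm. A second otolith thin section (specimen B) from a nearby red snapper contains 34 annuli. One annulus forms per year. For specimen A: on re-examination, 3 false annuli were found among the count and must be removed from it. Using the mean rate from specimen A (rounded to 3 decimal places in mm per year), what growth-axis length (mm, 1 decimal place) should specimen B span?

Specimen A: after corrections the count is 44 − 3 = 41 annuli.
A: Extension rate ≈ 2.2 / 41 = 0.054 mm per year.
For B, 0.054 mm/year × 34 years = 1.8 mm.

1.8 mm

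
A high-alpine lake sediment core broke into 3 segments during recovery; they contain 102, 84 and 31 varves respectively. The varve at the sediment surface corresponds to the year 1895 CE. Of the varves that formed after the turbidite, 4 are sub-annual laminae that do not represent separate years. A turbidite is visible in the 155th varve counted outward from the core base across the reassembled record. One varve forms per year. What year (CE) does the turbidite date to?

1837 CE

Total varves = 102 + 84 + 31 = 217.
Between varve 155 and the sediment surface there are 217 − 155 = 62 varves.
Excluding 4 false varves: 62 − 4 = 58.
1895 − 58 = 1837 CE.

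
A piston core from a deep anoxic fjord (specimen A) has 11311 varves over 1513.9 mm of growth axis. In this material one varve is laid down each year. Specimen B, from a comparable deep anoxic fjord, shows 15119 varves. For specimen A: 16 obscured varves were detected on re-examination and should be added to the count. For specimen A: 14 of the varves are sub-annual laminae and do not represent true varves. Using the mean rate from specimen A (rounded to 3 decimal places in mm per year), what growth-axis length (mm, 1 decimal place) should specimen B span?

2025.9 mm

Specimen A: correcting the raw count gives 11311 − 14 + 16 = 11313 true varves.
A: Extension rate ≈ 1513.9 / 11313 = 0.134 mm/year.
Length of B = 0.134 × 15119 = 2025.9 mm.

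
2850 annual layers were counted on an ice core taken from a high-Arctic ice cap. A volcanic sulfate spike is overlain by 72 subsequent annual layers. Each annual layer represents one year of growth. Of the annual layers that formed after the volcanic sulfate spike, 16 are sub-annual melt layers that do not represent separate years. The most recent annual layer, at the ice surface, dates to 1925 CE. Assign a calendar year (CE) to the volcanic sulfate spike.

72 annual layers formed after the volcanic sulfate spike.
Removing the 16 false annual layers leaves 72 − 16 = 56 true annual layers beyond the volcanic sulfate spike.
Counting back 56 years from 1925 CE places the volcanic sulfate spike in 1925 − 56 = 1869 CE.

1869 CE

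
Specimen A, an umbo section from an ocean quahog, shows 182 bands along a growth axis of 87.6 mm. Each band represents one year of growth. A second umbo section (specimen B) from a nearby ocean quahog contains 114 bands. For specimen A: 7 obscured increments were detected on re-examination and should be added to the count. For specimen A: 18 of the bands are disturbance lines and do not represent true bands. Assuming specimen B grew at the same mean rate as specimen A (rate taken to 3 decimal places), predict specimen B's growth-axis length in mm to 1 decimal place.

58.4 mm

Specimen A: after corrections the count is 182 − 18 + 7 = 171 bands.
A: 87.6 mm over 171 years gives 87.6 / 171 ≈ 0.512 mm/year.
For B, 0.512 mm/year × 114 years = 58.4 mm.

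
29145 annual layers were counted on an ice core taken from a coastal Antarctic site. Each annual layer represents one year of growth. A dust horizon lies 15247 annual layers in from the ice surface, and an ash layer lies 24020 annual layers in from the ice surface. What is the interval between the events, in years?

24020 − 15247 = 8773 annual layers lie between the two events.
One annual layer per year makes the interval 8773 years.

8773 years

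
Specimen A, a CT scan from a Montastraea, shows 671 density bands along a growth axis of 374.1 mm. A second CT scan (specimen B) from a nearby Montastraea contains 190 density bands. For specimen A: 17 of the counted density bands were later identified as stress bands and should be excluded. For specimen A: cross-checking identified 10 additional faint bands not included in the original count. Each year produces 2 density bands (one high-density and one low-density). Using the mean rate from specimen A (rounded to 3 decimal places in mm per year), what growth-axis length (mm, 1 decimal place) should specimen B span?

107.1 mm

Specimen A: correcting the raw count gives 671 − 17 + 10 = 664 true density bands.
Specimen A: 664 density bands at 2 per year is 664 / 2 = 332 years.
A: Mean rate = 374.1 mm / 332 years ≈ 1.127 mm per year.
Specimen B: dividing by 2 density bands per year: 190 / 2 = 95 years. B's length ≈ 1.127 × 95 = 107.1 mm.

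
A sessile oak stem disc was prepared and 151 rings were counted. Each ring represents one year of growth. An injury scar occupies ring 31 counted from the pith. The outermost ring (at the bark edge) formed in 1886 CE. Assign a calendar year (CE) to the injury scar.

1766 CE

Between ring 31 and the bark edge there are 151 − 31 = 120 rings.
1886 − 120 = 1766 CE.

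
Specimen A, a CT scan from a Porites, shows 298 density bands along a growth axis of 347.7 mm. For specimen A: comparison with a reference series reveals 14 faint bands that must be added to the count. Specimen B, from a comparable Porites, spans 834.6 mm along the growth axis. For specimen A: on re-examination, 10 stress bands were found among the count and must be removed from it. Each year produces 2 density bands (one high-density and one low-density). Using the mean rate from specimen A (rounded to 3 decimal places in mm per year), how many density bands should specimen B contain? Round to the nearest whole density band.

725 density bands

Specimen A: after corrections the count is 298 − 10 + 14 = 302 density bands.
Specimen A: dividing by 2 density bands per year: 302 / 2 = 151 years.
A: Mean rate = 347.7 mm / 151 years ≈ 2.303 mm/yr.
Specimen B: 834.6 mm / 2.303 mm per year = 362.40 years; at 2 density bands per year that is 362.40 × 2 ≈ 725 density bands.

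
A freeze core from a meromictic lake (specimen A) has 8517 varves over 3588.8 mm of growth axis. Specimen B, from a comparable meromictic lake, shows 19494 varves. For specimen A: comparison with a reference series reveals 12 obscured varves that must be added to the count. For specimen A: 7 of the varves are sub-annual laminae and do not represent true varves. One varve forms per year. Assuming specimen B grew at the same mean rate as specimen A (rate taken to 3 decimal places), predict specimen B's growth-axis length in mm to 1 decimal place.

Specimen A: adjusted count: 8517 − 7 + 12 = 8522 varves.
A: 3588.8 mm over 8522 years gives 3588.8 / 8522 ≈ 0.421 mm/yr.
Length of B = 0.421 × 19494 = 8207.0 mm.

8207.0 mm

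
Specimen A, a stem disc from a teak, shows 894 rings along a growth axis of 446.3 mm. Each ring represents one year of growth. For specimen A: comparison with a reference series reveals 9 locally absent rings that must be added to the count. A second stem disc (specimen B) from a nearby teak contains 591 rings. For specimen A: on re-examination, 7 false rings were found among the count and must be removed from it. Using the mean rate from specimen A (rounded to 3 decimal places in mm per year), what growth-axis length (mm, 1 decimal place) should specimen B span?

Specimen A: correcting the raw count gives 894 − 7 + 9 = 896 true rings.
A: 446.3 mm over 896 years gives 446.3 / 896 ≈ 0.498 mm per year.
Length of B = 0.498 × 591 = 294.3 mm.

294.3 mm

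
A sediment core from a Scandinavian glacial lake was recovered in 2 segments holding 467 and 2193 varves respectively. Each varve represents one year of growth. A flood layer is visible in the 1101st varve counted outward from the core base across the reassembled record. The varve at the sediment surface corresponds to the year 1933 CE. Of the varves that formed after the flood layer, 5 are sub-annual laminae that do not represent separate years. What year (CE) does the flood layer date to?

379 CE

Total varves = 467 + 2193 = 2660.
2660 − 1101 = 1559 varves lie beyond the flood layer toward the sediment surface.
Excluding 5 false varves: 1559 − 5 = 1554.
1933 − 1554 = 379 CE.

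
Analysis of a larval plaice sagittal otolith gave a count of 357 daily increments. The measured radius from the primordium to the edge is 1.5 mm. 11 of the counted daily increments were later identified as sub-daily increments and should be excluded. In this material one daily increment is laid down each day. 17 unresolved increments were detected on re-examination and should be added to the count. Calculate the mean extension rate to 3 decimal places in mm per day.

True daily increment count = 357 − 11 + 17 = 363.
Mean rate = 1.5 mm / 363 days ≈ 0.004 mm per day.

0.004 mm per day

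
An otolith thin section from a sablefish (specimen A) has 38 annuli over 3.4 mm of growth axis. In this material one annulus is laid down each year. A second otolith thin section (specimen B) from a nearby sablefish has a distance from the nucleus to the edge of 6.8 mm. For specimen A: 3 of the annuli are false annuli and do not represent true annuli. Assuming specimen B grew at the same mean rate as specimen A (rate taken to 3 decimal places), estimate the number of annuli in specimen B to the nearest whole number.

70 annuli

Specimen A: true annulus count = 38 − 3 = 35.
A: Mean rate = 3.4 mm / 35 years ≈ 0.097 mm/year.
Specimen B: 6.8 mm / 0.097 mm per year = 70.10 years ≈ 70 annuli.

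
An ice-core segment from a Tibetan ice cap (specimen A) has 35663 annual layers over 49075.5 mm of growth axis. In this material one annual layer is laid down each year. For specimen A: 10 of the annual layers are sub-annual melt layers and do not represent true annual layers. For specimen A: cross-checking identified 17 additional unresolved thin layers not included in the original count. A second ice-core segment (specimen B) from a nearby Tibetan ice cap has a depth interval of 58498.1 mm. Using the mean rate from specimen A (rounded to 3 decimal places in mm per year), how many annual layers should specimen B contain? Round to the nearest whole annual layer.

Specimen A: true annual layer count = 35663 − 10 + 17 = 35670.
A: Mean rate = 49075.5 mm / 35670 years ≈ 1.376 mm per year.
B spans 58498.1 / 1.376 = 42513.15 years ≈ 42513 annual layers.

42513 annual layers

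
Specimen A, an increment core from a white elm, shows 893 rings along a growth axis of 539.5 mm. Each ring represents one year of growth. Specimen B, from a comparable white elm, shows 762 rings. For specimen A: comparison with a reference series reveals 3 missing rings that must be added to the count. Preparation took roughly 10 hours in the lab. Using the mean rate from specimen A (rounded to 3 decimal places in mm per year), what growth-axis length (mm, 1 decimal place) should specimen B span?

458.7 mm

Specimen A: correcting the raw count gives 893 + 3 = 896 true rings.
A: Extension rate ≈ 539.5 / 896 = 0.602 mm per year.
For B, 0.602 mm/year × 762 years = 458.7 mm.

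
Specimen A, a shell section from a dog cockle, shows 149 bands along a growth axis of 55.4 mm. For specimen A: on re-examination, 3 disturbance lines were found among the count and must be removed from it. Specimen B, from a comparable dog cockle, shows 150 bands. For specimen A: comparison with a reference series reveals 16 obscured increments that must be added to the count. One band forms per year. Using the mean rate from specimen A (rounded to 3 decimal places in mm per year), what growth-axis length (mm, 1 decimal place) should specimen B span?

51.3 mm

Specimen A: correcting the raw count gives 149 − 3 + 16 = 162 true bands.
A: Extension rate ≈ 55.4 / 162 = 0.342 mm/year.
Length of B = 0.342 × 150 = 51.3 mm.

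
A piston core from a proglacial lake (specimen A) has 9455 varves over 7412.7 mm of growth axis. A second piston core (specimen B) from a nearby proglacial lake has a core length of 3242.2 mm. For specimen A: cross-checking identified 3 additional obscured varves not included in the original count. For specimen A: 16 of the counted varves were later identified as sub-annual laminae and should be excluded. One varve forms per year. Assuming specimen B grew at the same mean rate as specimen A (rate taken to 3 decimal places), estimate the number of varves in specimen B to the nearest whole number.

4130 varves

Specimen A: true varve count = 9455 − 16 + 3 = 9442.
A: 7412.7 mm over 9442 years gives 7412.7 / 9442 ≈ 0.785 mm per year.
B spans 3242.2 / 0.785 = 4130.19 years ≈ 4130 varves.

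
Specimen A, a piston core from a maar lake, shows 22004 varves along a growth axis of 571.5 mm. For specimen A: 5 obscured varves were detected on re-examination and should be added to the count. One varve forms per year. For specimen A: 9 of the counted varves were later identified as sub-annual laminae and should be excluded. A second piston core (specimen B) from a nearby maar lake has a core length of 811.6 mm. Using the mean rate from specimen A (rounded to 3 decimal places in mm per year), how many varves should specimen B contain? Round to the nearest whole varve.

Specimen A: after corrections the count is 22004 − 9 + 5 = 22000 varves.
A: Extension rate ≈ 571.5 / 22000 = 0.026 mm per year.
B spans 811.6 / 0.026 = 31215.38 years ≈ 31215 varves.

31215 varves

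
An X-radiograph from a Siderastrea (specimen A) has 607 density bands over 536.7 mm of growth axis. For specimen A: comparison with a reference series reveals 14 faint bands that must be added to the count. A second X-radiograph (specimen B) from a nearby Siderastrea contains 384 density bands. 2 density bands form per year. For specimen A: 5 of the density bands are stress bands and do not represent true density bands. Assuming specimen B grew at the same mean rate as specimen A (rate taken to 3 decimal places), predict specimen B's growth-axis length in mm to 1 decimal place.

Specimen A: adjusted count: 607 − 5 + 14 = 616 density bands.
Specimen A: dividing by 2 density bands per year: 616 / 2 = 308 years.
A: Extension rate ≈ 536.7 / 308 = 1.743 mm/yr.
Specimen B: 384 density bands at 2 per year is 384 / 2 = 192 years. B's length ≈ 1.743 × 192 = 334.7 mm.

334.7 mm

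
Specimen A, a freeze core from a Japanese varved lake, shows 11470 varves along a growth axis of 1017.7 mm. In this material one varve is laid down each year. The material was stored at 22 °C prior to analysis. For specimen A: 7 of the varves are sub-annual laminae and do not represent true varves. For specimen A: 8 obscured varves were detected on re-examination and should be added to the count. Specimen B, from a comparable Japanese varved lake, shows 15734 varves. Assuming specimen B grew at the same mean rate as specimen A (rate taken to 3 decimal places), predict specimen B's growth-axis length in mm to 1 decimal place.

1400.3 mm

Specimen A: adjusted count: 11470 − 7 + 8 = 11471 varves.
A: Extension rate ≈ 1017.7 / 11471 = 0.089 mm/year.
For B, 0.089 mm/year × 15734 years = 1400.3 mm.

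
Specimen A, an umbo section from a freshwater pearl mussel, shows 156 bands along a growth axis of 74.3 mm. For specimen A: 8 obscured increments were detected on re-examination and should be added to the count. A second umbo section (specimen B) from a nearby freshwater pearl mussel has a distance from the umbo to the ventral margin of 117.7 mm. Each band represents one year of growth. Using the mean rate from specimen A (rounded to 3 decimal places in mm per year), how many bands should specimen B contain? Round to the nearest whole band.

260 bands

Specimen A: after corrections the count is 156 + 8 = 164 bands.
A: 74.3 mm over 164 years gives 74.3 / 164 ≈ 0.453 mm/yr.
Specimen B: 117.7 mm / 0.453 mm per year = 259.82 years ≈ 260 bands.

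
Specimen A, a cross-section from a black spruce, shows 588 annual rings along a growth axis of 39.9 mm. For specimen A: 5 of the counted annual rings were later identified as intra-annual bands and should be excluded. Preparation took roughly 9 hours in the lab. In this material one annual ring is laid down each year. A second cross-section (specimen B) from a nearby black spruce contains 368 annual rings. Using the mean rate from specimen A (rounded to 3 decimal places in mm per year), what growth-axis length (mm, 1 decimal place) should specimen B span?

25.0 mm

Specimen A: correcting the raw count gives 588 − 5 = 583 true annual rings.
A: 39.9 mm over 583 years gives 39.9 / 583 ≈ 0.068 mm/yr.
B's length ≈ 0.068 × 368 = 25.0 mm.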